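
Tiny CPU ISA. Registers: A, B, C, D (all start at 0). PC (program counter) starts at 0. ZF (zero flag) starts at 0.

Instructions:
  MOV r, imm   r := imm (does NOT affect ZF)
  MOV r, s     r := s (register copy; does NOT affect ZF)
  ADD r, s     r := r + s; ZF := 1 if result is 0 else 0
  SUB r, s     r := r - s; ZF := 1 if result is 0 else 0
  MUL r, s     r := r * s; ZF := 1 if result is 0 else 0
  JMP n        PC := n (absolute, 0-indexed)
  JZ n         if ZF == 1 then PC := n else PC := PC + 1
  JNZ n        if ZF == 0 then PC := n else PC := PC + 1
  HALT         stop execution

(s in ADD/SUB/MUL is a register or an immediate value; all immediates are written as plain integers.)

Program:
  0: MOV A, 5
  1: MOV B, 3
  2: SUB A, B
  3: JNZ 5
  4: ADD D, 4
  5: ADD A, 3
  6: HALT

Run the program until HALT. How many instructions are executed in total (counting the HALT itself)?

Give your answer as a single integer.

Answer: 6

Derivation:
Step 1: PC=0 exec 'MOV A, 5'. After: A=5 B=0 C=0 D=0 ZF=0 PC=1
Step 2: PC=1 exec 'MOV B, 3'. After: A=5 B=3 C=0 D=0 ZF=0 PC=2
Step 3: PC=2 exec 'SUB A, B'. After: A=2 B=3 C=0 D=0 ZF=0 PC=3
Step 4: PC=3 exec 'JNZ 5'. After: A=2 B=3 C=0 D=0 ZF=0 PC=5
Step 5: PC=5 exec 'ADD A, 3'. After: A=5 B=3 C=0 D=0 ZF=0 PC=6
Step 6: PC=6 exec 'HALT'. After: A=5 B=3 C=0 D=0 ZF=0 PC=6 HALTED
Total instructions executed: 6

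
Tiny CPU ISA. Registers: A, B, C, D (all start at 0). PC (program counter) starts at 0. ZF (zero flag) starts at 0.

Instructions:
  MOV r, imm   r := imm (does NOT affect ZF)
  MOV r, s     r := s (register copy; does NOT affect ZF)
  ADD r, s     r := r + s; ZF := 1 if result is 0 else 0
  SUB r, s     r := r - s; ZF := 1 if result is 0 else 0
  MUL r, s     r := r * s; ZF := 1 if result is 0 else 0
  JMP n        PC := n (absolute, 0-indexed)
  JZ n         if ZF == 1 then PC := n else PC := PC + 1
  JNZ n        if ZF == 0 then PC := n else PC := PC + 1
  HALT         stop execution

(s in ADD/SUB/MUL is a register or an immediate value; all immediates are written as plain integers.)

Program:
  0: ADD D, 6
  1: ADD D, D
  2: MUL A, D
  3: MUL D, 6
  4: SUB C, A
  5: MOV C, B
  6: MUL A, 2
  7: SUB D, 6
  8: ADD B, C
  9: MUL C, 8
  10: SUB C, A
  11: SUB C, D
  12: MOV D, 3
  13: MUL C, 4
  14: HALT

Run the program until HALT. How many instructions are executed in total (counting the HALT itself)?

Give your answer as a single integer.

Answer: 15

Derivation:
Step 1: PC=0 exec 'ADD D, 6'. After: A=0 B=0 C=0 D=6 ZF=0 PC=1
Step 2: PC=1 exec 'ADD D, D'. After: A=0 B=0 C=0 D=12 ZF=0 PC=2
Step 3: PC=2 exec 'MUL A, D'. After: A=0 B=0 C=0 D=12 ZF=1 PC=3
Step 4: PC=3 exec 'MUL D, 6'. After: A=0 B=0 C=0 D=72 ZF=0 PC=4
Step 5: PC=4 exec 'SUB C, A'. After: A=0 B=0 C=0 D=72 ZF=1 PC=5
Step 6: PC=5 exec 'MOV C, B'. After: A=0 B=0 C=0 D=72 ZF=1 PC=6
Step 7: PC=6 exec 'MUL A, 2'. After: A=0 B=0 C=0 D=72 ZF=1 PC=7
Step 8: PC=7 exec 'SUB D, 6'. After: A=0 B=0 C=0 D=66 ZF=0 PC=8
Step 9: PC=8 exec 'ADD B, C'. After: A=0 B=0 C=0 D=66 ZF=1 PC=9
Step 10: PC=9 exec 'MUL C, 8'. After: A=0 B=0 C=0 D=66 ZF=1 PC=10
Step 11: PC=10 exec 'SUB C, A'. After: A=0 B=0 C=0 D=66 ZF=1 PC=11
Step 12: PC=11 exec 'SUB C, D'. After: A=0 B=0 C=-66 D=66 ZF=0 PC=12
Step 13: PC=12 exec 'MOV D, 3'. After: A=0 B=0 C=-66 D=3 ZF=0 PC=13
Step 14: PC=13 exec 'MUL C, 4'. After: A=0 B=0 C=-264 D=3 ZF=0 PC=14
Step 15: PC=14 exec 'HALT'. After: A=0 B=0 C=-264 D=3 ZF=0 PC=14 HALTED
Total instructions executed: 15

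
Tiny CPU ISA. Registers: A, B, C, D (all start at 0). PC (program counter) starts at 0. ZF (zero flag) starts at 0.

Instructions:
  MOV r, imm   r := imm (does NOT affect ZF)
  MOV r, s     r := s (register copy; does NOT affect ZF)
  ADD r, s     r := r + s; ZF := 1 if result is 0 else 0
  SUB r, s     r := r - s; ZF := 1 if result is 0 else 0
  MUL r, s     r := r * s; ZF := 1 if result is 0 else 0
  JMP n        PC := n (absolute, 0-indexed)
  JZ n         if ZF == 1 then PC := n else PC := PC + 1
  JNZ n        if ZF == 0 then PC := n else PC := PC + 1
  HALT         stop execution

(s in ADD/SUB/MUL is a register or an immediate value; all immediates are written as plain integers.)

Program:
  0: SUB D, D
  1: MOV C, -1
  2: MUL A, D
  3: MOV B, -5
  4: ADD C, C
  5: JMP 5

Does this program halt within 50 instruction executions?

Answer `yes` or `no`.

Answer: no

Derivation:
Step 1: PC=0 exec 'SUB D, D'. After: A=0 B=0 C=0 D=0 ZF=1 PC=1
Step 2: PC=1 exec 'MOV C, -1'. After: A=0 B=0 C=-1 D=0 ZF=1 PC=2
Step 3: PC=2 exec 'MUL A, D'. After: A=0 B=0 C=-1 D=0 ZF=1 PC=3
Step 4: PC=3 exec 'MOV B, -5'. After: A=0 B=-5 C=-1 D=0 ZF=1 PC=4
Step 5: PC=4 exec 'ADD C, C'. After: A=0 B=-5 C=-2 D=0 ZF=0 PC=5
Step 6: PC=5 exec 'JMP 5'. After: A=0 B=-5 C=-2 D=0 ZF=0 PC=5
State after step 6 equals state after step 5: the program is in a cycle of length 1 and will never halt.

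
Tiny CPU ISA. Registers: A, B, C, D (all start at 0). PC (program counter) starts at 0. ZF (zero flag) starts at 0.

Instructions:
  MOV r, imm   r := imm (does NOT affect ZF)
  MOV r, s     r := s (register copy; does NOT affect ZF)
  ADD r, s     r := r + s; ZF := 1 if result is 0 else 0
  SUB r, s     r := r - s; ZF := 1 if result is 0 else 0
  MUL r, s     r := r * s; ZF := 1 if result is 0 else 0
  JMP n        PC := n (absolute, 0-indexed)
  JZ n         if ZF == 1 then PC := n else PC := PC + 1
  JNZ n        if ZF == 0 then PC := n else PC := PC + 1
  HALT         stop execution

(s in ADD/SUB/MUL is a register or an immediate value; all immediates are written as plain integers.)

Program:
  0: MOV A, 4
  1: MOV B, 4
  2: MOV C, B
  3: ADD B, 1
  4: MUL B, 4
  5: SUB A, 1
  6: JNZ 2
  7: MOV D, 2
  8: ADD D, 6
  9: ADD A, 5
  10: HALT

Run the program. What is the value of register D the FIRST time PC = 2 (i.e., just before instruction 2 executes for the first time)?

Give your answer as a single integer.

Step 1: PC=0 exec 'MOV A, 4'. After: A=4 B=0 C=0 D=0 ZF=0 PC=1
Step 2: PC=1 exec 'MOV B, 4'. After: A=4 B=4 C=0 D=0 ZF=0 PC=2
First time PC=2: D=0

0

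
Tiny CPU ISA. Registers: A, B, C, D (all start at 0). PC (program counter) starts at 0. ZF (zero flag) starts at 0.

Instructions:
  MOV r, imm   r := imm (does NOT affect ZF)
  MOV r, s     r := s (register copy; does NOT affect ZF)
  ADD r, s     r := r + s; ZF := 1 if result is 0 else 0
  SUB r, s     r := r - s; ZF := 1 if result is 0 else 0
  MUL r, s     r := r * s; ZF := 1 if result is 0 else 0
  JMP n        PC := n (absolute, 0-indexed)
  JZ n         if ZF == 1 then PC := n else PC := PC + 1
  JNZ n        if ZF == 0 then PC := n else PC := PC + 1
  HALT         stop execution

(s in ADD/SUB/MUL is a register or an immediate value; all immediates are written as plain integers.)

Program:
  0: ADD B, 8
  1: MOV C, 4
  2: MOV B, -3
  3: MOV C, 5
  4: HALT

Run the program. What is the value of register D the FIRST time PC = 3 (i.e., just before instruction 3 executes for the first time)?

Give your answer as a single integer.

Step 1: PC=0 exec 'ADD B, 8'. After: A=0 B=8 C=0 D=0 ZF=0 PC=1
Step 2: PC=1 exec 'MOV C, 4'. After: A=0 B=8 C=4 D=0 ZF=0 PC=2
Step 3: PC=2 exec 'MOV B, -3'. After: A=0 B=-3 C=4 D=0 ZF=0 PC=3
First time PC=3: D=0

0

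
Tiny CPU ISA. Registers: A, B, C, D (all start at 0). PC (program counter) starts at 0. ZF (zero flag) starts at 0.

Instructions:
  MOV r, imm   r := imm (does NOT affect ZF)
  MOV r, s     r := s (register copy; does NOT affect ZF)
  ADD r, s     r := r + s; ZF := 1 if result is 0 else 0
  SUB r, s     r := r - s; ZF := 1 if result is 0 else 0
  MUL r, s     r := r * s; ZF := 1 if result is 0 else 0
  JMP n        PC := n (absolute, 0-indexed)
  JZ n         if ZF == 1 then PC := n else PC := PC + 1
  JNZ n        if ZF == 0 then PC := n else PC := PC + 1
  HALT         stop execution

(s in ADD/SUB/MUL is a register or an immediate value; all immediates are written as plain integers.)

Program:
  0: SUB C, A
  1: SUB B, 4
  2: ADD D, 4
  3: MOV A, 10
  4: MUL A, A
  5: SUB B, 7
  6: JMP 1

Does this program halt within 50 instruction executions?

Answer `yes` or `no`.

Step 1: PC=0 exec 'SUB C, A'. After: A=0 B=0 C=0 D=0 ZF=1 PC=1
Step 2: PC=1 exec 'SUB B, 4'. After: A=0 B=-4 C=0 D=0 ZF=0 PC=2
Step 3: PC=2 exec 'ADD D, 4'. After: A=0 B=-4 C=0 D=4 ZF=0 PC=3
Step 4: PC=3 exec 'MOV A, 10'. After: A=10 B=-4 C=0 D=4 ZF=0 PC=4
Step 5: PC=4 exec 'MUL A, A'. After: A=100 B=-4 C=0 D=4 ZF=0 PC=5
Step 6: PC=5 exec 'SUB B, 7'. After: A=100 B=-11 C=0 D=4 ZF=0 PC=6
Step 7: PC=6 exec 'JMP 1'. After: A=100 B=-11 C=0 D=4 ZF=0 PC=1
Step 8: PC=1 exec 'SUB B, 4'. After: A=100 B=-15 C=0 D=4 ZF=0 PC=2
Step 9: PC=2 exec 'ADD D, 4'. After: A=100 B=-15 C=0 D=8 ZF=0 PC=3
Step 10: PC=3 exec 'MOV A, 10'. After: A=10 B=-15 C=0 D=8 ZF=0 PC=4
Step 11: PC=4 exec 'MUL A, A'. After: A=100 B=-15 C=0 D=8 ZF=0 PC=5
Step 12: PC=5 exec 'SUB B, 7'. After: A=100 B=-22 C=0 D=8 ZF=0 PC=6
Step 13: PC=6 exec 'JMP 1'. After: A=100 B=-22 C=0 D=8 ZF=0 PC=1
Step 14: PC=1 exec 'SUB B, 4'. After: A=100 B=-26 C=0 D=8 ZF=0 PC=2
Step 15: PC=2 exec 'ADD D, 4'. After: A=100 B=-26 C=0 D=12 ZF=0 PC=3
After 50 steps: not halted. PC revisits the same instructions with no path to HALT; will never halt.

Answer: no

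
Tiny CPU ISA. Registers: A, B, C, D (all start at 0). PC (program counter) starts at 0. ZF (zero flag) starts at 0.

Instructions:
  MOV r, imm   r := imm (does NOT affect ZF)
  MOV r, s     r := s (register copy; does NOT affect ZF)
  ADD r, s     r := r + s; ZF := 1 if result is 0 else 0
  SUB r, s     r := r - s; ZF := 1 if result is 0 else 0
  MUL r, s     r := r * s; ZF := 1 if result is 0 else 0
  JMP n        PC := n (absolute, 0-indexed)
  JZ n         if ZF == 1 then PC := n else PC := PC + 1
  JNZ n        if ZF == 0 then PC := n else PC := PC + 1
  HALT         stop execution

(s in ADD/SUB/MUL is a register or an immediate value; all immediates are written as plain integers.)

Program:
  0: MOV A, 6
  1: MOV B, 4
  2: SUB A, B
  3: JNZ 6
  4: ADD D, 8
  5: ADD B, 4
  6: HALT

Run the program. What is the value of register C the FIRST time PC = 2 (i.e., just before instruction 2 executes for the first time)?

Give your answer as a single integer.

Step 1: PC=0 exec 'MOV A, 6'. After: A=6 B=0 C=0 D=0 ZF=0 PC=1
Step 2: PC=1 exec 'MOV B, 4'. After: A=6 B=4 C=0 D=0 ZF=0 PC=2
First time PC=2: C=0

0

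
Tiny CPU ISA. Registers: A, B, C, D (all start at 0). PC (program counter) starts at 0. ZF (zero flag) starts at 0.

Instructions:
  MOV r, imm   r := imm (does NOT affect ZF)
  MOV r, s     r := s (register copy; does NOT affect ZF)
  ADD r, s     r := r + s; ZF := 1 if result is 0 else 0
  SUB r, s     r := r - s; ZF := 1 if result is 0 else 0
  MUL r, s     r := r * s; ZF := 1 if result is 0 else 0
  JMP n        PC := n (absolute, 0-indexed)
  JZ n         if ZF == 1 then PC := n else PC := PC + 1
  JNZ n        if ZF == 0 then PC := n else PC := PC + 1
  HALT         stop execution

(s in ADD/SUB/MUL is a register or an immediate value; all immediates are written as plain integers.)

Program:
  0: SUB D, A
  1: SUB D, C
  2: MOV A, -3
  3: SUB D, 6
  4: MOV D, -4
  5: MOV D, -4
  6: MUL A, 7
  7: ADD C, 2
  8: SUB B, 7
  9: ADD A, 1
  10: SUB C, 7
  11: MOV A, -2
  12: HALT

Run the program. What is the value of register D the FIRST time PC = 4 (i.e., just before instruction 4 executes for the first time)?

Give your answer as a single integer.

Step 1: PC=0 exec 'SUB D, A'. After: A=0 B=0 C=0 D=0 ZF=1 PC=1
Step 2: PC=1 exec 'SUB D, C'. After: A=0 B=0 C=0 D=0 ZF=1 PC=2
Step 3: PC=2 exec 'MOV A, -3'. After: A=-3 B=0 C=0 D=0 ZF=1 PC=3
Step 4: PC=3 exec 'SUB D, 6'. After: A=-3 B=0 C=0 D=-6 ZF=0 PC=4
First time PC=4: D=-6

-6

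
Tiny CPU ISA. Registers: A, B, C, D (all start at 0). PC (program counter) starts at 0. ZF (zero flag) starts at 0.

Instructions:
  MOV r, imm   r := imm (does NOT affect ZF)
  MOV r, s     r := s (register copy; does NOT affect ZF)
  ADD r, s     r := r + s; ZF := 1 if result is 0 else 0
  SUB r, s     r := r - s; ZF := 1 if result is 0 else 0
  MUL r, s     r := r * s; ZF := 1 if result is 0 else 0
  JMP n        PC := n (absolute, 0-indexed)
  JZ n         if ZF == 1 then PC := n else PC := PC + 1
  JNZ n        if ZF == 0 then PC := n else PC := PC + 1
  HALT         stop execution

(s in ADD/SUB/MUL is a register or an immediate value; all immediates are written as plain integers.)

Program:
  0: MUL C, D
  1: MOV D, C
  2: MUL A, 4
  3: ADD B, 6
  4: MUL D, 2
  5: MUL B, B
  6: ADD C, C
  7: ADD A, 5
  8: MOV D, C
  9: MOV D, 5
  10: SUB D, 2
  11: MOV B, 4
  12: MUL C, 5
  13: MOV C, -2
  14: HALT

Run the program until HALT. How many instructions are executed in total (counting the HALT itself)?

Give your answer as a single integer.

Step 1: PC=0 exec 'MUL C, D'. After: A=0 B=0 C=0 D=0 ZF=1 PC=1
Step 2: PC=1 exec 'MOV D, C'. After: A=0 B=0 C=0 D=0 ZF=1 PC=2
Step 3: PC=2 exec 'MUL A, 4'. After: A=0 B=0 C=0 D=0 ZF=1 PC=3
Step 4: PC=3 exec 'ADD B, 6'. After: A=0 B=6 C=0 D=0 ZF=0 PC=4
Step 5: PC=4 exec 'MUL D, 2'. After: A=0 B=6 C=0 D=0 ZF=1 PC=5
Step 6: PC=5 exec 'MUL B, B'. After: A=0 B=36 C=0 D=0 ZF=0 PC=6
Step 7: PC=6 exec 'ADD C, C'. After: A=0 B=36 C=0 D=0 ZF=1 PC=7
Step 8: PC=7 exec 'ADD A, 5'. After: A=5 B=36 C=0 D=0 ZF=0 PC=8
Step 9: PC=8 exec 'MOV D, C'. After: A=5 B=36 C=0 D=0 ZF=0 PC=9
Step 10: PC=9 exec 'MOV D, 5'. After: A=5 B=36 C=0 D=5 ZF=0 PC=10
Step 11: PC=10 exec 'SUB D, 2'. After: A=5 B=36 C=0 D=3 ZF=0 PC=11
Step 12: PC=11 exec 'MOV B, 4'. After: A=5 B=4 C=0 D=3 ZF=0 PC=12
Step 13: PC=12 exec 'MUL C, 5'. After: A=5 B=4 C=0 D=3 ZF=1 PC=13
Step 14: PC=13 exec 'MOV C, -2'. After: A=5 B=4 C=-2 D=3 ZF=1 PC=14
Step 15: PC=14 exec 'HALT'. After: A=5 B=4 C=-2 D=3 ZF=1 PC=14 HALTED
Total instructions executed: 15

Answer: 15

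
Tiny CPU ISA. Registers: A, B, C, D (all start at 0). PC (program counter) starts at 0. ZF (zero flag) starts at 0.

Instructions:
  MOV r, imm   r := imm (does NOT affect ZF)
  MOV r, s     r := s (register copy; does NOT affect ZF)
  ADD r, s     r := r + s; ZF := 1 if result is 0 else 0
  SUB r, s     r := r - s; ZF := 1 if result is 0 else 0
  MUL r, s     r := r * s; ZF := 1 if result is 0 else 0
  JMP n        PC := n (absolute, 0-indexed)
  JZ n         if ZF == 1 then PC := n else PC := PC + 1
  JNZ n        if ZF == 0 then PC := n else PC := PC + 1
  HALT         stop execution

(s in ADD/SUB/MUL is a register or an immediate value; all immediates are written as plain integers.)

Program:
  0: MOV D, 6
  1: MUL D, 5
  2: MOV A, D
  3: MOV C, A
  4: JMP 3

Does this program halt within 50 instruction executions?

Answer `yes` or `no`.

Step 1: PC=0 exec 'MOV D, 6'. After: A=0 B=0 C=0 D=6 ZF=0 PC=1
Step 2: PC=1 exec 'MUL D, 5'. After: A=0 B=0 C=0 D=30 ZF=0 PC=2
Step 3: PC=2 exec 'MOV A, D'. After: A=30 B=0 C=0 D=30 ZF=0 PC=3
Step 4: PC=3 exec 'MOV C, A'. After: A=30 B=0 C=30 D=30 ZF=0 PC=4
Step 5: PC=4 exec 'JMP 3'. After: A=30 B=0 C=30 D=30 ZF=0 PC=3
Step 6: PC=3 exec 'MOV C, A'. After: A=30 B=0 C=30 D=30 ZF=0 PC=4
State after step 6 equals state after step 4: the program is in a cycle of length 2 and will never halt.

Answer: no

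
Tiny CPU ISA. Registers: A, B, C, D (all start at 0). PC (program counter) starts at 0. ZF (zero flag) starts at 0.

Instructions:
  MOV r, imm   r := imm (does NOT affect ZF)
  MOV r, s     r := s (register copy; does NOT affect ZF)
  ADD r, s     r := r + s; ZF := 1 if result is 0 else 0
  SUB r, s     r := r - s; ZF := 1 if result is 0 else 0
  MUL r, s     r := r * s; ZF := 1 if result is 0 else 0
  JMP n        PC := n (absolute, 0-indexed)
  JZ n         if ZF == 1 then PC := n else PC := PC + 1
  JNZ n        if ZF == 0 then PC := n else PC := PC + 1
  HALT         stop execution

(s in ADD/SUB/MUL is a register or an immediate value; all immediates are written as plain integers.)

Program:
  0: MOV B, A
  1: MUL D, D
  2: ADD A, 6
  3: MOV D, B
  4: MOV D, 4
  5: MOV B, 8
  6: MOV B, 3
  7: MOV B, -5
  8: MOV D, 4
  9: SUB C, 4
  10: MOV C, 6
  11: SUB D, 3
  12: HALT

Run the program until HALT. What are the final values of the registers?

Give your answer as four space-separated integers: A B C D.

Answer: 6 -5 6 1

Derivation:
Step 1: PC=0 exec 'MOV B, A'. After: A=0 B=0 C=0 D=0 ZF=0 PC=1
Step 2: PC=1 exec 'MUL D, D'. After: A=0 B=0 C=0 D=0 ZF=1 PC=2
Step 3: PC=2 exec 'ADD A, 6'. After: A=6 B=0 C=0 D=0 ZF=0 PC=3
Step 4: PC=3 exec 'MOV D, B'. After: A=6 B=0 C=0 D=0 ZF=0 PC=4
Step 5: PC=4 exec 'MOV D, 4'. After: A=6 B=0 C=0 D=4 ZF=0 PC=5
Step 6: PC=5 exec 'MOV B, 8'. After: A=6 B=8 C=0 D=4 ZF=0 PC=6
Step 7: PC=6 exec 'MOV B, 3'. After: A=6 B=3 C=0 D=4 ZF=0 PC=7
Step 8: PC=7 exec 'MOV B, -5'. After: A=6 B=-5 C=0 D=4 ZF=0 PC=8
Step 9: PC=8 exec 'MOV D, 4'. After: A=6 B=-5 C=0 D=4 ZF=0 PC=9
Step 10: PC=9 exec 'SUB C, 4'. After: A=6 B=-5 C=-4 D=4 ZF=0 PC=10
Step 11: PC=10 exec 'MOV C, 6'. After: A=6 B=-5 C=6 D=4 ZF=0 PC=11
Step 12: PC=11 exec 'SUB D, 3'. After: A=6 B=-5 C=6 D=1 ZF=0 PC=12
Step 13: PC=12 exec 'HALT'. After: A=6 B=-5 C=6 D=1 ZF=0 PC=12 HALTED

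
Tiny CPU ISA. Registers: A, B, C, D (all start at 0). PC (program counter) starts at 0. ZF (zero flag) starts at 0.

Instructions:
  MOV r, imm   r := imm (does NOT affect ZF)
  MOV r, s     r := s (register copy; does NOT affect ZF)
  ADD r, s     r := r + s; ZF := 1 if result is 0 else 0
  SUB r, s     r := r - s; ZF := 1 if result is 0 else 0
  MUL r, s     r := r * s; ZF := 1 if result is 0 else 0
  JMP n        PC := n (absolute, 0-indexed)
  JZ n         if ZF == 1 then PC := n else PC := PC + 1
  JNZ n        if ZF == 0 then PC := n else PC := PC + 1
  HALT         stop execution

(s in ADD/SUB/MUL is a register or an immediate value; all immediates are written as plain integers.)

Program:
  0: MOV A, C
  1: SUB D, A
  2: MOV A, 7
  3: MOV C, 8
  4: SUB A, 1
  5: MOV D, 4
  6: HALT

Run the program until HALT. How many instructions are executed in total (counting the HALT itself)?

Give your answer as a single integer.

Step 1: PC=0 exec 'MOV A, C'. After: A=0 B=0 C=0 D=0 ZF=0 PC=1
Step 2: PC=1 exec 'SUB D, A'. After: A=0 B=0 C=0 D=0 ZF=1 PC=2
Step 3: PC=2 exec 'MOV A, 7'. After: A=7 B=0 C=0 D=0 ZF=1 PC=3
Step 4: PC=3 exec 'MOV C, 8'. After: A=7 B=0 C=8 D=0 ZF=1 PC=4
Step 5: PC=4 exec 'SUB A, 1'. After: A=6 B=0 C=8 D=0 ZF=0 PC=5
Step 6: PC=5 exec 'MOV D, 4'. After: A=6 B=0 C=8 D=4 ZF=0 PC=6
Step 7: PC=6 exec 'HALT'. After: A=6 B=0 C=8 D=4 ZF=0 PC=6 HALTED
Total instructions executed: 7

Answer: 7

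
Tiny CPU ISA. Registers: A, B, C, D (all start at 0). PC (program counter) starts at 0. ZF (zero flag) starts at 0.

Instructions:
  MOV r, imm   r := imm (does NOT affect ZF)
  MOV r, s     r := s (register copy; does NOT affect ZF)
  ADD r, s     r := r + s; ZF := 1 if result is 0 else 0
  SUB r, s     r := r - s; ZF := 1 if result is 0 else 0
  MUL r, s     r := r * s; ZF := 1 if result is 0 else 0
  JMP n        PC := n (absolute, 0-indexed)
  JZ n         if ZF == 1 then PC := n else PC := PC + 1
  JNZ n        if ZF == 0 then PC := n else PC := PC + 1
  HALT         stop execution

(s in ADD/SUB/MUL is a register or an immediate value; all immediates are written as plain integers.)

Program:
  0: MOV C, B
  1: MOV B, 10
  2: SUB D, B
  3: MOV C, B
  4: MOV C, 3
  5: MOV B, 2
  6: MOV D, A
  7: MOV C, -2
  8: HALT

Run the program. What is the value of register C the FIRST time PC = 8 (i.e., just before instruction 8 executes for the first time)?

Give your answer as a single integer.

Step 1: PC=0 exec 'MOV C, B'. After: A=0 B=0 C=0 D=0 ZF=0 PC=1
Step 2: PC=1 exec 'MOV B, 10'. After: A=0 B=10 C=0 D=0 ZF=0 PC=2
Step 3: PC=2 exec 'SUB D, B'. After: A=0 B=10 C=0 D=-10 ZF=0 PC=3
Step 4: PC=3 exec 'MOV C, B'. After: A=0 B=10 C=10 D=-10 ZF=0 PC=4
Step 5: PC=4 exec 'MOV C, 3'. After: A=0 B=10 C=3 D=-10 ZF=0 PC=5
Step 6: PC=5 exec 'MOV B, 2'. After: A=0 B=2 C=3 D=-10 ZF=0 PC=6
Step 7: PC=6 exec 'MOV D, A'. After: A=0 B=2 C=3 D=0 ZF=0 PC=7
Step 8: PC=7 exec 'MOV C, -2'. After: A=0 B=2 C=-2 D=0 ZF=0 PC=8
First time PC=8: C=-2

-2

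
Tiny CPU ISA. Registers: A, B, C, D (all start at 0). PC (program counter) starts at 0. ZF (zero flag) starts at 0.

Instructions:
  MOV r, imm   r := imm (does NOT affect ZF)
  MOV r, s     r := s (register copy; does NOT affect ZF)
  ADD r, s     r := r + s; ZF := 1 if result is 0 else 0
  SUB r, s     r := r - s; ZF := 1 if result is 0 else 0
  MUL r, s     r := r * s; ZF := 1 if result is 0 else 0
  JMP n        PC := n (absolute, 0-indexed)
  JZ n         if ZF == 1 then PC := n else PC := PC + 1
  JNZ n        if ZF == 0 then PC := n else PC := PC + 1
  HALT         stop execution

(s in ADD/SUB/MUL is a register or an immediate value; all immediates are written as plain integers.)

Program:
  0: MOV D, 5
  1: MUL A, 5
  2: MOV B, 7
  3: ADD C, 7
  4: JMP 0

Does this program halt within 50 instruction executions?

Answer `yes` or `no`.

Answer: no

Derivation:
Step 1: PC=0 exec 'MOV D, 5'. After: A=0 B=0 C=0 D=5 ZF=0 PC=1
Step 2: PC=1 exec 'MUL A, 5'. After: A=0 B=0 C=0 D=5 ZF=1 PC=2
Step 3: PC=2 exec 'MOV B, 7'. After: A=0 B=7 C=0 D=5 ZF=1 PC=3
Step 4: PC=3 exec 'ADD C, 7'. After: A=0 B=7 C=7 D=5 ZF=0 PC=4
Step 5: PC=4 exec 'JMP 0'. After: A=0 B=7 C=7 D=5 ZF=0 PC=0
Step 6: PC=0 exec 'MOV D, 5'. After: A=0 B=7 C=7 D=5 ZF=0 PC=1
Step 7: PC=1 exec 'MUL A, 5'. After: A=0 B=7 C=7 D=5 ZF=1 PC=2
Step 8: PC=2 exec 'MOV B, 7'. After: A=0 B=7 C=7 D=5 ZF=1 PC=3
Step 9: PC=3 exec 'ADD C, 7'. After: A=0 B=7 C=14 D=5 ZF=0 PC=4
Step 10: PC=4 exec 'JMP 0'. After: A=0 B=7 C=14 D=5 ZF=0 PC=0
Step 11: PC=0 exec 'MOV D, 5'. After: A=0 B=7 C=14 D=5 ZF=0 PC=1
Step 12: PC=1 exec 'MUL A, 5'. After: A=0 B=7 C=14 D=5 ZF=1 PC=2
Step 13: PC=2 exec 'MOV B, 7'. After: A=0 B=7 C=14 D=5 ZF=1 PC=3
Step 14: PC=3 exec 'ADD C, 7'. After: A=0 B=7 C=21 D=5 ZF=0 PC=4
Step 15: PC=4 exec 'JMP 0'. After: A=0 B=7 C=21 D=5 ZF=0 PC=0
After 50 steps: not halted. PC revisits the same instructions with no path to HALT; will never halt.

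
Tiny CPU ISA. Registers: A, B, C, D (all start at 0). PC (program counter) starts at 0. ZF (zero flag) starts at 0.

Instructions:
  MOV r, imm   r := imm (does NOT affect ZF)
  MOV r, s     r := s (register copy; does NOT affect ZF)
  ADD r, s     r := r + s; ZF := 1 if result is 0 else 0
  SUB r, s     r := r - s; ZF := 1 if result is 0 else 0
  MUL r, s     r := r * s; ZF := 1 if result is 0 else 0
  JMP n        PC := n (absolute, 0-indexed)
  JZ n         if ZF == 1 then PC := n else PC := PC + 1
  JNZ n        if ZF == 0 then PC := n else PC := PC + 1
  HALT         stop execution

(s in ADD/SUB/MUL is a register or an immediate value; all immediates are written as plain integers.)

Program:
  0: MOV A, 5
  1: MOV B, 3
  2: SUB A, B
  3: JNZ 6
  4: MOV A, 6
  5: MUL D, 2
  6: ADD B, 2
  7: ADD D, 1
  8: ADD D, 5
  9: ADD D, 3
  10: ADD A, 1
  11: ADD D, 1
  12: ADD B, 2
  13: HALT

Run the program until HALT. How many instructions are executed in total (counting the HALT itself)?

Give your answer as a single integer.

Step 1: PC=0 exec 'MOV A, 5'. After: A=5 B=0 C=0 D=0 ZF=0 PC=1
Step 2: PC=1 exec 'MOV B, 3'. After: A=5 B=3 C=0 D=0 ZF=0 PC=2
Step 3: PC=2 exec 'SUB A, B'. After: A=2 B=3 C=0 D=0 ZF=0 PC=3
Step 4: PC=3 exec 'JNZ 6'. After: A=2 B=3 C=0 D=0 ZF=0 PC=6
Step 5: PC=6 exec 'ADD B, 2'. After: A=2 B=5 C=0 D=0 ZF=0 PC=7
Step 6: PC=7 exec 'ADD D, 1'. After: A=2 B=5 C=0 D=1 ZF=0 PC=8
Step 7: PC=8 exec 'ADD D, 5'. After: A=2 B=5 C=0 D=6 ZF=0 PC=9
Step 8: PC=9 exec 'ADD D, 3'. After: A=2 B=5 C=0 D=9 ZF=0 PC=10
Step 9: PC=10 exec 'ADD A, 1'. After: A=3 B=5 C=0 D=9 ZF=0 PC=11
Step 10: PC=11 exec 'ADD D, 1'. After: A=3 B=5 C=0 D=10 ZF=0 PC=12
Step 11: PC=12 exec 'ADD B, 2'. After: A=3 B=7 C=0 D=10 ZF=0 PC=13
Step 12: PC=13 exec 'HALT'. After: A=3 B=7 C=0 D=10 ZF=0 PC=13 HALTED
Total instructions executed: 12

Answer: 12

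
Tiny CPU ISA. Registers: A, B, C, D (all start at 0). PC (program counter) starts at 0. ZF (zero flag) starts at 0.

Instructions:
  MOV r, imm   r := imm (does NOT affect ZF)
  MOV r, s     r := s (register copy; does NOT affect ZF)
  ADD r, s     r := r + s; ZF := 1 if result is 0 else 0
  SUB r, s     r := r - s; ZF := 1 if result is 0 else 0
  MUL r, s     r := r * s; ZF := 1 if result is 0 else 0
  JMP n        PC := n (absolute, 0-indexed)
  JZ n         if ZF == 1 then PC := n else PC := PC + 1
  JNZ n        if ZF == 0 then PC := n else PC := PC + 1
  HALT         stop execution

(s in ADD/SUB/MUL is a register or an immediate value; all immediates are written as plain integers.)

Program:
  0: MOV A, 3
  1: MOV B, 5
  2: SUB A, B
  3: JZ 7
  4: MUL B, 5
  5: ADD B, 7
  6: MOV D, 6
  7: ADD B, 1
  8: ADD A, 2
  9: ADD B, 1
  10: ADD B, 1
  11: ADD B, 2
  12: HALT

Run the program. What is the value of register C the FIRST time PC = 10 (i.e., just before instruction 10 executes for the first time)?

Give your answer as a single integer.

Step 1: PC=0 exec 'MOV A, 3'. After: A=3 B=0 C=0 D=0 ZF=0 PC=1
Step 2: PC=1 exec 'MOV B, 5'. After: A=3 B=5 C=0 D=0 ZF=0 PC=2
Step 3: PC=2 exec 'SUB A, B'. After: A=-2 B=5 C=0 D=0 ZF=0 PC=3
Step 4: PC=3 exec 'JZ 7'. After: A=-2 B=5 C=0 D=0 ZF=0 PC=4
Step 5: PC=4 exec 'MUL B, 5'. After: A=-2 B=25 C=0 D=0 ZF=0 PC=5
Step 6: PC=5 exec 'ADD B, 7'. After: A=-2 B=32 C=0 D=0 ZF=0 PC=6
Step 7: PC=6 exec 'MOV D, 6'. After: A=-2 B=32 C=0 D=6 ZF=0 PC=7
Step 8: PC=7 exec 'ADD B, 1'. After: A=-2 B=33 C=0 D=6 ZF=0 PC=8
Step 9: PC=8 exec 'ADD A, 2'. After: A=0 B=33 C=0 D=6 ZF=1 PC=9
Step 10: PC=9 exec 'ADD B, 1'. After: A=0 B=34 C=0 D=6 ZF=0 PC=10
First time PC=10: C=0

0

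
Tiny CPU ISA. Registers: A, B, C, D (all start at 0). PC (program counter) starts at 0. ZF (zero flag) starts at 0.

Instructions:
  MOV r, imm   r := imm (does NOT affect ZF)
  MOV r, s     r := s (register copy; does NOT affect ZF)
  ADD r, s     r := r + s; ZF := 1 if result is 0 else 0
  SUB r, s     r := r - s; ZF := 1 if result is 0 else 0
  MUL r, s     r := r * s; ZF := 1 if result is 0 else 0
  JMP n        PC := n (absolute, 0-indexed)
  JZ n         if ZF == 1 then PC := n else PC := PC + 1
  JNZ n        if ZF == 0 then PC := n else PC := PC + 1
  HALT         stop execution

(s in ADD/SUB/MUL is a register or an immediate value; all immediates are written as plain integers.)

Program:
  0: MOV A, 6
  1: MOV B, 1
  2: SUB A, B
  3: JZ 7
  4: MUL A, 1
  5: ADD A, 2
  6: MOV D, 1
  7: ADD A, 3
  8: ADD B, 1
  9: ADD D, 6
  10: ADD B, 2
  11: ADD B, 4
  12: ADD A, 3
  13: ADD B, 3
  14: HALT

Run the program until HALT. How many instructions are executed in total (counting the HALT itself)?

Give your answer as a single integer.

Step 1: PC=0 exec 'MOV A, 6'. After: A=6 B=0 C=0 D=0 ZF=0 PC=1
Step 2: PC=1 exec 'MOV B, 1'. After: A=6 B=1 C=0 D=0 ZF=0 PC=2
Step 3: PC=2 exec 'SUB A, B'. After: A=5 B=1 C=0 D=0 ZF=0 PC=3
Step 4: PC=3 exec 'JZ 7'. After: A=5 B=1 C=0 D=0 ZF=0 PC=4
Step 5: PC=4 exec 'MUL A, 1'. After: A=5 B=1 C=0 D=0 ZF=0 PC=5
Step 6: PC=5 exec 'ADD A, 2'. After: A=7 B=1 C=0 D=0 ZF=0 PC=6
Step 7: PC=6 exec 'MOV D, 1'. After: A=7 B=1 C=0 D=1 ZF=0 PC=7
Step 8: PC=7 exec 'ADD A, 3'. After: A=10 B=1 C=0 D=1 ZF=0 PC=8
Step 9: PC=8 exec 'ADD B, 1'. After: A=10 B=2 C=0 D=1 ZF=0 PC=9
Step 10: PC=9 exec 'ADD D, 6'. After: A=10 B=2 C=0 D=7 ZF=0 PC=10
Step 11: PC=10 exec 'ADD B, 2'. After: A=10 B=4 C=0 D=7 ZF=0 PC=11
Step 12: PC=11 exec 'ADD B, 4'. After: A=10 B=8 C=0 D=7 ZF=0 PC=12
Step 13: PC=12 exec 'ADD A, 3'. After: A=13 B=8 C=0 D=7 ZF=0 PC=13
Step 14: PC=13 exec 'ADD B, 3'. After: A=13 B=11 C=0 D=7 ZF=0 PC=14
Step 15: PC=14 exec 'HALT'. After: A=13 B=11 C=0 D=7 ZF=0 PC=14 HALTED
Total instructions executed: 15

Answer: 15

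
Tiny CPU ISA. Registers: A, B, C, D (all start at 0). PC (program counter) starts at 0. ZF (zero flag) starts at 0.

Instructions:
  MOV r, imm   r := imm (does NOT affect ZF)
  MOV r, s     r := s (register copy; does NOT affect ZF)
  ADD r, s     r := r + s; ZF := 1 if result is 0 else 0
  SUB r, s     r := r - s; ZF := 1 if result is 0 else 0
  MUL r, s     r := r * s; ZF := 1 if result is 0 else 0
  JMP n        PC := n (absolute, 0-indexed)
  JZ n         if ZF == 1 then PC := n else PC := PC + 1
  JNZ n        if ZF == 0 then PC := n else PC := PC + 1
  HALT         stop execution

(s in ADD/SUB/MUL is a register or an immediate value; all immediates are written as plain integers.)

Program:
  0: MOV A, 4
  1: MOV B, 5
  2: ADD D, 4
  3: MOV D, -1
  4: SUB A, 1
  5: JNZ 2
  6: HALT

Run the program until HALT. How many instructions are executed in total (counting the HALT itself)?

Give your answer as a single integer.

Answer: 19

Derivation:
Step 1: PC=0 exec 'MOV A, 4'. After: A=4 B=0 C=0 D=0 ZF=0 PC=1
Step 2: PC=1 exec 'MOV B, 5'. After: A=4 B=5 C=0 D=0 ZF=0 PC=2
Step 3: PC=2 exec 'ADD D, 4'. After: A=4 B=5 C=0 D=4 ZF=0 PC=3
Step 4: PC=3 exec 'MOV D, -1'. After: A=4 B=5 C=0 D=-1 ZF=0 PC=4
Step 5: PC=4 exec 'SUB A, 1'. After: A=3 B=5 C=0 D=-1 ZF=0 PC=5
Step 6: PC=5 exec 'JNZ 2'. After: A=3 B=5 C=0 D=-1 ZF=0 PC=2
Step 7: PC=2 exec 'ADD D, 4'. After: A=3 B=5 C=0 D=3 ZF=0 PC=3
Step 8: PC=3 exec 'MOV D, -1'. After: A=3 B=5 C=0 D=-1 ZF=0 PC=4
Step 9: PC=4 exec 'SUB A, 1'. After: A=2 B=5 C=0 D=-1 ZF=0 PC=5
Step 10: PC=5 exec 'JNZ 2'. After: A=2 B=5 C=0 D=-1 ZF=0 PC=2
Step 11: PC=2 exec 'ADD D, 4'. After: A=2 B=5 C=0 D=3 ZF=0 PC=3
Step 12: PC=3 exec 'MOV D, -1'. After: A=2 B=5 C=0 D=-1 ZF=0 PC=4
Step 13: PC=4 exec 'SUB A, 1'. After: A=1 B=5 C=0 D=-1 ZF=0 PC=5
Step 14: PC=5 exec 'JNZ 2'. After: A=1 B=5 C=0 D=-1 ZF=0 PC=2
Step 15: PC=2 exec 'ADD D, 4'. After: A=1 B=5 C=0 D=3 ZF=0 PC=3
Step 16: PC=3 exec 'MOV D, -1'. After: A=1 B=5 C=0 D=-1 ZF=0 PC=4
Step 17: PC=4 exec 'SUB A, 1'. After: A=0 B=5 C=0 D=-1 ZF=1 PC=5
Step 18: PC=5 exec 'JNZ 2'. After: A=0 B=5 C=0 D=-1 ZF=1 PC=6
Step 19: PC=6 exec 'HALT'. After: A=0 B=5 C=0 D=-1 ZF=1 PC=6 HALTED
Total instructions executed: 19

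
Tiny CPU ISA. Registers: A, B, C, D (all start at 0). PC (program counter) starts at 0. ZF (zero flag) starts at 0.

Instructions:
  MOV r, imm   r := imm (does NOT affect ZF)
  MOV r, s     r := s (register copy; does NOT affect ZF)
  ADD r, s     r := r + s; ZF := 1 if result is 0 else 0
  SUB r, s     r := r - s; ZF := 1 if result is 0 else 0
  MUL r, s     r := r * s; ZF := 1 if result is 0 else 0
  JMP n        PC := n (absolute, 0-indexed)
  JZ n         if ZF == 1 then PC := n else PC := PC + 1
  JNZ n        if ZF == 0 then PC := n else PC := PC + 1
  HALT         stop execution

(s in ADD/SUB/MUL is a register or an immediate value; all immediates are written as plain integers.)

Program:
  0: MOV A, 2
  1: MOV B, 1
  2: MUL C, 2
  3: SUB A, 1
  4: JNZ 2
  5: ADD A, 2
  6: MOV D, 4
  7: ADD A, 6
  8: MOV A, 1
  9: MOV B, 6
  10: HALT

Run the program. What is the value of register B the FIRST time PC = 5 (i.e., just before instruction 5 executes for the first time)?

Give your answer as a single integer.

Step 1: PC=0 exec 'MOV A, 2'. After: A=2 B=0 C=0 D=0 ZF=0 PC=1
Step 2: PC=1 exec 'MOV B, 1'. After: A=2 B=1 C=0 D=0 ZF=0 PC=2
Step 3: PC=2 exec 'MUL C, 2'. After: A=2 B=1 C=0 D=0 ZF=1 PC=3
Step 4: PC=3 exec 'SUB A, 1'. After: A=1 B=1 C=0 D=0 ZF=0 PC=4
Step 5: PC=4 exec 'JNZ 2'. After: A=1 B=1 C=0 D=0 ZF=0 PC=2
Step 6: PC=2 exec 'MUL C, 2'. After: A=1 B=1 C=0 D=0 ZF=1 PC=3
Step 7: PC=3 exec 'SUB A, 1'. After: A=0 B=1 C=0 D=0 ZF=1 PC=4
Step 8: PC=4 exec 'JNZ 2'. After: A=0 B=1 C=0 D=0 ZF=1 PC=5
First time PC=5: B=1

1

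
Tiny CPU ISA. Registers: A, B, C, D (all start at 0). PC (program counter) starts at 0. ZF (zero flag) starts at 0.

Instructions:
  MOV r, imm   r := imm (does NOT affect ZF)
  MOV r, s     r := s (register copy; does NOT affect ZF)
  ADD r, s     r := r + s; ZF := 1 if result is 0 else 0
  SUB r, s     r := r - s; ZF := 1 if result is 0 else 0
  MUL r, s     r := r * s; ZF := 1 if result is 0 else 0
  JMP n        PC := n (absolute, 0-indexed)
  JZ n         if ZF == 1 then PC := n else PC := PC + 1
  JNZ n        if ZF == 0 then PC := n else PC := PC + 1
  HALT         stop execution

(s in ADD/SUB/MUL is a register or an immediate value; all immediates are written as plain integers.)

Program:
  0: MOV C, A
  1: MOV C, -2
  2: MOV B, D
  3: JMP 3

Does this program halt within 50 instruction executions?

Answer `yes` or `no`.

Answer: no

Derivation:
Step 1: PC=0 exec 'MOV C, A'. After: A=0 B=0 C=0 D=0 ZF=0 PC=1
Step 2: PC=1 exec 'MOV C, -2'. After: A=0 B=0 C=-2 D=0 ZF=0 PC=2
Step 3: PC=2 exec 'MOV B, D'. After: A=0 B=0 C=-2 D=0 ZF=0 PC=3
Step 4: PC=3 exec 'JMP 3'. After: A=0 B=0 C=-2 D=0 ZF=0 PC=3
State after step 4 equals state after step 3: the program is in a cycle of length 1 and will never halt.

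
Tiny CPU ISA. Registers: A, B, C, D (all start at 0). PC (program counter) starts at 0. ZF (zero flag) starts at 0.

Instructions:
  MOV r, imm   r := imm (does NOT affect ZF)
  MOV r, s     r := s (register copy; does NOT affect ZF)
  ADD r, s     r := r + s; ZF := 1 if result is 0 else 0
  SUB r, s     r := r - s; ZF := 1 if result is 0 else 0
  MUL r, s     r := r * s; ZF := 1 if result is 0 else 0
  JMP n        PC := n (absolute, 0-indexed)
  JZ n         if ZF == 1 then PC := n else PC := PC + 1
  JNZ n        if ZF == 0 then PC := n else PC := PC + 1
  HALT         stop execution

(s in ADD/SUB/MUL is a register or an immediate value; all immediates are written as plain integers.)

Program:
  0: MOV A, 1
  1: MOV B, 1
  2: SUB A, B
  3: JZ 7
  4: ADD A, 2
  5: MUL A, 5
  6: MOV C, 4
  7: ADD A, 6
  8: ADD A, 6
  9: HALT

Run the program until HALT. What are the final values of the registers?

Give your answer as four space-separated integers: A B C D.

Answer: 12 1 0 0

Derivation:
Step 1: PC=0 exec 'MOV A, 1'. After: A=1 B=0 C=0 D=0 ZF=0 PC=1
Step 2: PC=1 exec 'MOV B, 1'. After: A=1 B=1 C=0 D=0 ZF=0 PC=2
Step 3: PC=2 exec 'SUB A, B'. After: A=0 B=1 C=0 D=0 ZF=1 PC=3
Step 4: PC=3 exec 'JZ 7'. After: A=0 B=1 C=0 D=0 ZF=1 PC=7
Step 5: PC=7 exec 'ADD A, 6'. After: A=6 B=1 C=0 D=0 ZF=0 PC=8
Step 6: PC=8 exec 'ADD A, 6'. After: A=12 B=1 C=0 D=0 ZF=0 PC=9
Step 7: PC=9 exec 'HALT'. After: A=12 B=1 C=0 D=0 ZF=0 PC=9 HALTED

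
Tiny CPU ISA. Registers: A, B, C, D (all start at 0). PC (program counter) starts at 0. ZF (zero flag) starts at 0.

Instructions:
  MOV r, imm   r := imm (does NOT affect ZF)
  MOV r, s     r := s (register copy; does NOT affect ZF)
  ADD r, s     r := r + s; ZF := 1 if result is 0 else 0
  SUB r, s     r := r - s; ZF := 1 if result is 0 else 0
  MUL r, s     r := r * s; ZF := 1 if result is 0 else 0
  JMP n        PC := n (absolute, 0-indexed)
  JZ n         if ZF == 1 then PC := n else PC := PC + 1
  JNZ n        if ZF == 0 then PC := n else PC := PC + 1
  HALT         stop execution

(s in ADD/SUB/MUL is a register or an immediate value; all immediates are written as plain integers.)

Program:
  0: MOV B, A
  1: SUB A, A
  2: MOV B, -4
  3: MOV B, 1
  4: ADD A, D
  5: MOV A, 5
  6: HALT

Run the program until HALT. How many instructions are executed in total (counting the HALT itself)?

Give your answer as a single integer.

Step 1: PC=0 exec 'MOV B, A'. After: A=0 B=0 C=0 D=0 ZF=0 PC=1
Step 2: PC=1 exec 'SUB A, A'. After: A=0 B=0 C=0 D=0 ZF=1 PC=2
Step 3: PC=2 exec 'MOV B, -4'. After: A=0 B=-4 C=0 D=0 ZF=1 PC=3
Step 4: PC=3 exec 'MOV B, 1'. After: A=0 B=1 C=0 D=0 ZF=1 PC=4
Step 5: PC=4 exec 'ADD A, D'. After: A=0 B=1 C=0 D=0 ZF=1 PC=5
Step 6: PC=5 exec 'MOV A, 5'. After: A=5 B=1 C=0 D=0 ZF=1 PC=6
Step 7: PC=6 exec 'HALT'. After: A=5 B=1 C=0 D=0 ZF=1 PC=6 HALTED
Total instructions executed: 7

Answer: 7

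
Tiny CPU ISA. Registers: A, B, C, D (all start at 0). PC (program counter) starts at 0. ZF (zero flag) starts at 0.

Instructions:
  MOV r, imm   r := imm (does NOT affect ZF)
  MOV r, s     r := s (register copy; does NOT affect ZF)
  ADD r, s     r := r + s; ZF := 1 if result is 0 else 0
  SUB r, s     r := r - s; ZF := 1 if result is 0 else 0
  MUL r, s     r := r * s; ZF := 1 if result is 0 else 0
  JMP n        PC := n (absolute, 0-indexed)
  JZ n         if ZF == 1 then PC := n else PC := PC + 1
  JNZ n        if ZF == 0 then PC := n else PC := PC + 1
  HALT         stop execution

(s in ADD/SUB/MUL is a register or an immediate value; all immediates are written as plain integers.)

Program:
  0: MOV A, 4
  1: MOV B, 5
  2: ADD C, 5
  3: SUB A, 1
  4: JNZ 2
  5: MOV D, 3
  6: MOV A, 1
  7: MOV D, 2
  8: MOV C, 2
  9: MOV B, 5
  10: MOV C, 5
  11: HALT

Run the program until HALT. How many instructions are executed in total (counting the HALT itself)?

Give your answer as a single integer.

Answer: 21

Derivation:
Step 1: PC=0 exec 'MOV A, 4'. After: A=4 B=0 C=0 D=0 ZF=0 PC=1
Step 2: PC=1 exec 'MOV B, 5'. After: A=4 B=5 C=0 D=0 ZF=0 PC=2
Step 3: PC=2 exec 'ADD C, 5'. After: A=4 B=5 C=5 D=0 ZF=0 PC=3
Step 4: PC=3 exec 'SUB A, 1'. After: A=3 B=5 C=5 D=0 ZF=0 PC=4
Step 5: PC=4 exec 'JNZ 2'. After: A=3 B=5 C=5 D=0 ZF=0 PC=2
Step 6: PC=2 exec 'ADD C, 5'. After: A=3 B=5 C=10 D=0 ZF=0 PC=3
Step 7: PC=3 exec 'SUB A, 1'. After: A=2 B=5 C=10 D=0 ZF=0 PC=4
Step 8: PC=4 exec 'JNZ 2'. After: A=2 B=5 C=10 D=0 ZF=0 PC=2
Step 9: PC=2 exec 'ADD C, 5'. After: A=2 B=5 C=15 D=0 ZF=0 PC=3
Step 10: PC=3 exec 'SUB A, 1'. After: A=1 B=5 C=15 D=0 ZF=0 PC=4
Step 11: PC=4 exec 'JNZ 2'. After: A=1 B=5 C=15 D=0 ZF=0 PC=2
Step 12: PC=2 exec 'ADD C, 5'. After: A=1 B=5 C=20 D=0 ZF=0 PC=3
Step 13: PC=3 exec 'SUB A, 1'. After: A=0 B=5 C=20 D=0 ZF=1 PC=4
Step 14: PC=4 exec 'JNZ 2'. After: A=0 B=5 C=20 D=0 ZF=1 PC=5
Step 15: PC=5 exec 'MOV D, 3'. After: A=0 B=5 C=20 D=3 ZF=1 PC=6
Step 16: PC=6 exec 'MOV A, 1'. After: A=1 B=5 C=20 D=3 ZF=1 PC=7
Step 17: PC=7 exec 'MOV D, 2'. After: A=1 B=5 C=20 D=2 ZF=1 PC=8
Step 18: PC=8 exec 'MOV C, 2'. After: A=1 B=5 C=2 D=2 ZF=1 PC=9
Step 19: PC=9 exec 'MOV B, 5'. After: A=1 B=5 C=2 D=2 ZF=1 PC=10
Step 20: PC=10 exec 'MOV C, 5'. After: A=1 B=5 C=5 D=2 ZF=1 PC=11
Step 21: PC=11 exec 'HALT'. After: A=1 B=5 C=5 D=2 ZF=1 PC=11 HALTED
Total instructions executed: 21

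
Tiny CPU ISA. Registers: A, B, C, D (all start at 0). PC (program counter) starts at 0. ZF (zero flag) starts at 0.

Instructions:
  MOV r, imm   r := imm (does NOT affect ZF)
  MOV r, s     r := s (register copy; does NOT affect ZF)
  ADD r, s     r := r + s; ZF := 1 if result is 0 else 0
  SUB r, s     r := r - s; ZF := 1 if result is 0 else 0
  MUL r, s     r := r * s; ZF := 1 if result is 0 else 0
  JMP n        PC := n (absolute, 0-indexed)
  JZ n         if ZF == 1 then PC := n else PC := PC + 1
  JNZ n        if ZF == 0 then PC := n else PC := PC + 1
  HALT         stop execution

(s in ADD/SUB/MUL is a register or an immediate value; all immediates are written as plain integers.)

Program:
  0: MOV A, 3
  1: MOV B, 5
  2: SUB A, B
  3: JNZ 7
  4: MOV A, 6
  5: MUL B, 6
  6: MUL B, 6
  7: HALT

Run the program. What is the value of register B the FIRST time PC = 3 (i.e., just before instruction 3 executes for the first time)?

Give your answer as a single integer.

Step 1: PC=0 exec 'MOV A, 3'. After: A=3 B=0 C=0 D=0 ZF=0 PC=1
Step 2: PC=1 exec 'MOV B, 5'. After: A=3 B=5 C=0 D=0 ZF=0 PC=2
Step 3: PC=2 exec 'SUB A, B'. After: A=-2 B=5 C=0 D=0 ZF=0 PC=3
First time PC=3: B=5

5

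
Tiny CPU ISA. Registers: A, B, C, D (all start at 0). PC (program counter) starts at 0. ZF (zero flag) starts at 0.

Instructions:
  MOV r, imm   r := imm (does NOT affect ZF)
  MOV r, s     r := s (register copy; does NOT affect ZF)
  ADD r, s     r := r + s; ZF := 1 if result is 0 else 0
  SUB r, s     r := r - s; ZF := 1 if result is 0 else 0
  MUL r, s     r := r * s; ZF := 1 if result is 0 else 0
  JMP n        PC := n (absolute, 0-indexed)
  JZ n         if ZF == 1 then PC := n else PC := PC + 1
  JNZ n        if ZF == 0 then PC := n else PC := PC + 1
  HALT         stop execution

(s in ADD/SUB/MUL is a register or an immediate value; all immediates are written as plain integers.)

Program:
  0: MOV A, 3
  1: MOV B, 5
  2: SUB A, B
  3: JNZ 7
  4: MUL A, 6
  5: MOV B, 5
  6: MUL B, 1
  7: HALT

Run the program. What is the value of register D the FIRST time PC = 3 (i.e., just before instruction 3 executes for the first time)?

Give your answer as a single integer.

Step 1: PC=0 exec 'MOV A, 3'. After: A=3 B=0 C=0 D=0 ZF=0 PC=1
Step 2: PC=1 exec 'MOV B, 5'. After: A=3 B=5 C=0 D=0 ZF=0 PC=2
Step 3: PC=2 exec 'SUB A, B'. After: A=-2 B=5 C=0 D=0 ZF=0 PC=3
First time PC=3: D=0

0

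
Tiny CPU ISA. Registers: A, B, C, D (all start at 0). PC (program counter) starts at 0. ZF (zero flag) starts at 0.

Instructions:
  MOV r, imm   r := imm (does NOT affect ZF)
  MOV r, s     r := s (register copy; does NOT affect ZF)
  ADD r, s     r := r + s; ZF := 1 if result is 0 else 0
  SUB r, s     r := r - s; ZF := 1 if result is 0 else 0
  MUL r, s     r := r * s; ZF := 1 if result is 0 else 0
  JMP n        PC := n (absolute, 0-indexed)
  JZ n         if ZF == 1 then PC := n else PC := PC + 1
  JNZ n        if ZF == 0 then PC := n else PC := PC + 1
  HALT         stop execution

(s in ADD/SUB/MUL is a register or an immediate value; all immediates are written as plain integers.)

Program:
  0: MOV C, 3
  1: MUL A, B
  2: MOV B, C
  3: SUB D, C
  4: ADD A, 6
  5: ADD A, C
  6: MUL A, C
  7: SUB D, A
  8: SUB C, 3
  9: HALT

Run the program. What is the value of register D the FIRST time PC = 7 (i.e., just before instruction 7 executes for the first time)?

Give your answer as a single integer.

Step 1: PC=0 exec 'MOV C, 3'. After: A=0 B=0 C=3 D=0 ZF=0 PC=1
Step 2: PC=1 exec 'MUL A, B'. After: A=0 B=0 C=3 D=0 ZF=1 PC=2
Step 3: PC=2 exec 'MOV B, C'. After: A=0 B=3 C=3 D=0 ZF=1 PC=3
Step 4: PC=3 exec 'SUB D, C'. After: A=0 B=3 C=3 D=-3 ZF=0 PC=4
Step 5: PC=4 exec 'ADD A, 6'. After: A=6 B=3 C=3 D=-3 ZF=0 PC=5
Step 6: PC=5 exec 'ADD A, C'. After: A=9 B=3 C=3 D=-3 ZF=0 PC=6
Step 7: PC=6 exec 'MUL A, C'. After: A=27 B=3 C=3 D=-3 ZF=0 PC=7
First time PC=7: D=-3

-3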